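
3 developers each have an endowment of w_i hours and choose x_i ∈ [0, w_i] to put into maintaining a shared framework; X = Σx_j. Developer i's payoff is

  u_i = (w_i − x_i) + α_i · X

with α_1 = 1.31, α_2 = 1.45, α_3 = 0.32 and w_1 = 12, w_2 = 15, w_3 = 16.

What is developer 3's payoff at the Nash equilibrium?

24.64

∂u_i/∂x_i = α_i − 1, so developer i contributes w_i if α_i > 1, else 0.
α_i > 1 for i ∈ {1, 2}; NE contributions (12, 15, 0), X = 27.
u_3 = (16 − 0) + 0.32·27 = 24.64.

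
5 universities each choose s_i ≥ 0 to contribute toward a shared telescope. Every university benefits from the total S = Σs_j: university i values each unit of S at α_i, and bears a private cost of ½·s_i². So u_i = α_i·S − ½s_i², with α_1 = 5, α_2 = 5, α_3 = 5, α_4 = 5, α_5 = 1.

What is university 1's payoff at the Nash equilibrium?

92.5

University i's FOC: ∂u_i/∂s_i = α_i − s_i = 0, so s_i* = α_i.
NE contributions = (5, 5, 5, 5, 1); S = 21.
u_1 = α_1·S − ½·(s_1)² = 5·21 − ½·5² = 92.5.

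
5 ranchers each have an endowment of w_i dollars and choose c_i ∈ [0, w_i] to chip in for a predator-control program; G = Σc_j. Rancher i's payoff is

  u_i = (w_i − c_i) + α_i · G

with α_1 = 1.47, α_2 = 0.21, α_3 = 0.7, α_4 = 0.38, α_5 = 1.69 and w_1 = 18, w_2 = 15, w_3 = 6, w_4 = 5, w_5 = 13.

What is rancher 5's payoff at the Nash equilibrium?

52.39

∂u_i/∂c_i = α_i − 1, so rancher i contributes w_i if α_i > 1, else 0.
α_i > 1 for i ∈ {1, 5}; NE contributions (18, 0, 0, 0, 13), G = 31.
u_5 = (13 − 13) + 1.69·31 = 52.39.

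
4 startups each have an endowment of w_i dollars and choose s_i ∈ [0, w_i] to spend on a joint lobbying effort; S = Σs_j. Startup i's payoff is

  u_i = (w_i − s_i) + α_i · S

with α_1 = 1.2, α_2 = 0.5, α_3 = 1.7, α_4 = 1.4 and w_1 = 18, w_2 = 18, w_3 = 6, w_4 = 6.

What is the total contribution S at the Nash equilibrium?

∂u_i/∂s_i = α_i − 1, so startup i contributes w_i if α_i > 1, else 0.
α_i > 1 for i ∈ {1, 3, 4}; NE contributions (18, 0, 6, 6), S = 30.

30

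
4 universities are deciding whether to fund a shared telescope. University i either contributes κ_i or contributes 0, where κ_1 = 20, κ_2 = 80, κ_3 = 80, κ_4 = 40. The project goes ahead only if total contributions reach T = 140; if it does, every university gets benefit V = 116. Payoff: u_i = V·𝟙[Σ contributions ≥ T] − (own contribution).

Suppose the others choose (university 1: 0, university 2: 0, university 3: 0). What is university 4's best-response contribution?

Others' total = 0. Even contributing 40 gives 40 < 140: no benefit either way.
Best response: 0.

0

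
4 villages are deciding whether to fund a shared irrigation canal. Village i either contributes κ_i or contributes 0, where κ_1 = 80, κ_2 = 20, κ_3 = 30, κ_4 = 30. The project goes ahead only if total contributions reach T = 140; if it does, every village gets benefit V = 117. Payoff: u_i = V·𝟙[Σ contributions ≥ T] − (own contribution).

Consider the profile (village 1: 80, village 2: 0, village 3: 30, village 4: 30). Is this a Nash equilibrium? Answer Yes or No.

Yes

Total = 140 ≥ 140: provided.
Village 1 (pledges 80, payoff 37): dropping to 0 → total 60, payoff 0. No gain.
Village 2 (pledges 0, payoff 117): pledging 20 → total 160, payoff 97. No gain.
Village 3 (pledges 30, payoff 87): dropping to 0 → total 110, payoff 0. No gain.
Village 4 (pledges 30, payoff 87): dropping to 0 → total 110, payoff 0. No gain.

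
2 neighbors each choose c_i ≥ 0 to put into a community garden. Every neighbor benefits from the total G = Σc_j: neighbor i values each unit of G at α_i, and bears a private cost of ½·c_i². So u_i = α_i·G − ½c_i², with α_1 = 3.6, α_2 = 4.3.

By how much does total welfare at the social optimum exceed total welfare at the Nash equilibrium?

15.725

Neighbor i's FOC: ∂u_i/∂c_i = α_i − c_i = 0, so c_i* = α_i.
NE contributions = (3.6, 4.3); G = 7.9.
W^NE = (Σα)·G − ½Σα_i² = 7.9² − ½·31.45 = 46.685.
Planner sets c_i = Σα_j = 7.9 for every i, so G^SO = 2·7.9 = 15.8.
W^SO = (Σα)·G^SO − ½·2·(Σα)² = (2/2)·7.9² = 62.41.
Deadweight loss = W^SO − W^NE = 15.725.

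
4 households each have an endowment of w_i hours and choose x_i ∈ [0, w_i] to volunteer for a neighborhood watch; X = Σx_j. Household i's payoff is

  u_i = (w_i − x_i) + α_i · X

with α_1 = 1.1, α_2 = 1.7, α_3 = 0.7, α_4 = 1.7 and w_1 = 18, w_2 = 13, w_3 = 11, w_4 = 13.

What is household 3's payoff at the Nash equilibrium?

∂u_i/∂x_i = α_i − 1, so household i contributes w_i if α_i > 1, else 0.
α_i > 1 for i ∈ {1, 2, 4}; NE contributions (18, 13, 0, 13), X = 44.
u_3 = (11 − 0) + 0.7·44 = 41.8.

41.8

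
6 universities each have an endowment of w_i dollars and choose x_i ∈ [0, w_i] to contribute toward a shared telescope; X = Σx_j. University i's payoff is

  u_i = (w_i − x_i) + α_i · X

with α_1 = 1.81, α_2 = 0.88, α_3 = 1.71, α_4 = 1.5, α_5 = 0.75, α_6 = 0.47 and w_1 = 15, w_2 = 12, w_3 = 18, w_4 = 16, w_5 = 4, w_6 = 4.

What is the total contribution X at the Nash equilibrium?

49

∂u_i/∂x_i = α_i − 1, so university i contributes w_i if α_i > 1, else 0.
α_i > 1 for i ∈ {1, 3, 4}; NE contributions (15, 0, 18, 16, 0, 0), X = 49.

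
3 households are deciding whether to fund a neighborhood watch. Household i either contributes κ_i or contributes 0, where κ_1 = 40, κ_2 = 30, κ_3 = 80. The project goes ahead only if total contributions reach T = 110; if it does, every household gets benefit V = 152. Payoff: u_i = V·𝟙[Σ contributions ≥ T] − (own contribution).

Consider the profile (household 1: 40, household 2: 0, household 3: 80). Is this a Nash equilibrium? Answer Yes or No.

Yes

Total = 120 ≥ 110: provided.
Household 1 (pledges 40, payoff 112): dropping to 0 → total 80, payoff 0. No gain.
Household 2 (pledges 0, payoff 152): pledging 30 → total 150, payoff 122. No gain.
Household 3 (pledges 80, payoff 72): dropping to 0 → total 40, payoff 0. No gain.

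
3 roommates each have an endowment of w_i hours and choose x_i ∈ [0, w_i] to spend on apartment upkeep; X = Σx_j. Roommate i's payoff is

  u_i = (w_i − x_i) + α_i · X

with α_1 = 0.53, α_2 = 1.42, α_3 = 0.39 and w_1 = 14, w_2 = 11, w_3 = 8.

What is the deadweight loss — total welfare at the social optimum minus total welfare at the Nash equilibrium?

29.48

∂u_i/∂x_i = α_i − 1, so roommate i contributes w_i if α_i > 1, else 0.
α_i > 1 for i ∈ {2}; NE contributions (0, 11, 0), X = 11.
W^NE = Σw_i − X^NE + (Σα_i)·X^NE = 33 + 1.34·11 = 47.74.
Planner: ∂(Σu_j)/∂x_i = Σα_j − 1 = 1.34 > 0, so everyone contributes w_i; X^SO = 33, W^SO = 33 + 1.34·33 = 77.22.
Deadweight loss = 29.48.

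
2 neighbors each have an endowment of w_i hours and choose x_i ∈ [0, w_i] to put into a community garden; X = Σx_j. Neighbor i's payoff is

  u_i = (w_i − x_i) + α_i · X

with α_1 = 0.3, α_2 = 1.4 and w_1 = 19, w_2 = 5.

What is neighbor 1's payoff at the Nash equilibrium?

∂u_i/∂x_i = α_i − 1, so neighbor i contributes w_i if α_i > 1, else 0.
α_i > 1 for i ∈ {2}; NE contributions (0, 5), X = 5.
u_1 = (19 − 0) + 0.3·5 = 20.5.

20.5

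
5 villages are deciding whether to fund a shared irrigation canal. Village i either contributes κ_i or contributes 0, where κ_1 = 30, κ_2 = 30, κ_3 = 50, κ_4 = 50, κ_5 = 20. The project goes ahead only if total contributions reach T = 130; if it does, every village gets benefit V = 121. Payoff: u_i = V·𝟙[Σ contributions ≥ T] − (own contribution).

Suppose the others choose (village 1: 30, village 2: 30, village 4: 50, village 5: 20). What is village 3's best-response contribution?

0

Others' total = 130 ≥ 130; contributing adds cost 50 for no extra benefit.
Best response: 0.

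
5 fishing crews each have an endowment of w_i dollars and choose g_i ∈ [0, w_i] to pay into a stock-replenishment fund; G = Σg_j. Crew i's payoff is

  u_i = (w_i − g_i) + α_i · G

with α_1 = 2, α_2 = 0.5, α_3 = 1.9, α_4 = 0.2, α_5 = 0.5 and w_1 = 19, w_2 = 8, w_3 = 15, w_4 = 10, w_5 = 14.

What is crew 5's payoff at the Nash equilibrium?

31

∂u_i/∂g_i = α_i − 1, so crew i contributes w_i if α_i > 1, else 0.
α_i > 1 for i ∈ {1, 3}; NE contributions (19, 0, 15, 0, 0), G = 34.
u_5 = (14 − 0) + 0.5·34 = 31.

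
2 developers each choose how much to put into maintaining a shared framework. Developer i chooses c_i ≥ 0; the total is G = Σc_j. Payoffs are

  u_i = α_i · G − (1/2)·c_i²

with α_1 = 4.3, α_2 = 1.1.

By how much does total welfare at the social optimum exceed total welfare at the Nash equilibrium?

9.85

Developer i's FOC: ∂u_i/∂c_i = α_i − c_i = 0, so c_i* = α_i.
NE contributions = (4.3, 1.1); G = 5.4.
W^NE = (Σα)·G − ½Σα_i² = 5.4² − ½·19.7 = 19.31.
Planner sets c_i = Σα_j = 5.4 for every i, so G^SO = 2·5.4 = 10.8.
W^SO = (Σα)·G^SO − ½·2·(Σα)² = (2/2)·5.4² = 29.16.
Deadweight loss = W^SO − W^NE = 9.85.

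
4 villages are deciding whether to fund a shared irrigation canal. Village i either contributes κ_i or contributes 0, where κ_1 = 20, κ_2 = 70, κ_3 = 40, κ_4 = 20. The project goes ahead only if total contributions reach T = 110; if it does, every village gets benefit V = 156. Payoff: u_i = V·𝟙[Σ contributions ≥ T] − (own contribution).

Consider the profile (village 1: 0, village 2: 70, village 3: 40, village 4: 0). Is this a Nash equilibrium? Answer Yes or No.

Total = 110 ≥ 110: provided.
Village 1 (pledges 0, payoff 156): pledging 20 → total 130, payoff 136. No gain.
Village 2 (pledges 70, payoff 86): dropping to 0 → total 40, payoff 0. No gain.
Village 3 (pledges 40, payoff 116): dropping to 0 → total 70, payoff 0. No gain.
Village 4 (pledges 0, payoff 156): pledging 20 → total 130, payoff 136. No gain.

Yes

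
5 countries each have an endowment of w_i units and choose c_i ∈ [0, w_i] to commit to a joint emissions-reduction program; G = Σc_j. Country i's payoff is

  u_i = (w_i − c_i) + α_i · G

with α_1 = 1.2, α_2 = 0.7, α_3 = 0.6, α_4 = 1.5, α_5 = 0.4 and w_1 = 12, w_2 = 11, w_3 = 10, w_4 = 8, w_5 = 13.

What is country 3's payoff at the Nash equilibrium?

22

∂u_i/∂c_i = α_i − 1, so country i contributes w_i if α_i > 1, else 0.
α_i > 1 for i ∈ {1, 4}; NE contributions (12, 0, 0, 8, 0), G = 20.
u_3 = (10 − 0) + 0.6·20 = 22.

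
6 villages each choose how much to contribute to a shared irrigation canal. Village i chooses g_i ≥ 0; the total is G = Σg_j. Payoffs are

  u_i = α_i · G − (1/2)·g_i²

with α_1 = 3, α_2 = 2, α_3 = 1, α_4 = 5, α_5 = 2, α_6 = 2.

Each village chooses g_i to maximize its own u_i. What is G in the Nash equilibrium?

Village i's FOC: ∂u_i/∂g_i = α_i − g_i = 0, so g_i* = α_i.
NE contributions = (3, 2, 1, 5, 2, 2); G = 15.

15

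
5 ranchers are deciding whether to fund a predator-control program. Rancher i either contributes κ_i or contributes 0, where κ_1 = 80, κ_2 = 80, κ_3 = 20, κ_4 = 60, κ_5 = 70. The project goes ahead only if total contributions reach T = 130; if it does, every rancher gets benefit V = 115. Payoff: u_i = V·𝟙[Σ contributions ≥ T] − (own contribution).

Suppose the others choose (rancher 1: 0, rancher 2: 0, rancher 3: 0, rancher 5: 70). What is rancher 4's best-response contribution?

Others' total = 70. Contributing 60 brings total to 130 ≥ 130: gain V − κ_4 = 55.
Best response: 60.

60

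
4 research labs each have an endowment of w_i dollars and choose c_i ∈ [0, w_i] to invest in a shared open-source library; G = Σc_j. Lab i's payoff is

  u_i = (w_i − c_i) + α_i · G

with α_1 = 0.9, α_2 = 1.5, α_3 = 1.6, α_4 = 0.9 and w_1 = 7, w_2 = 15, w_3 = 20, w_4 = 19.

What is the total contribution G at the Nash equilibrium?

∂u_i/∂c_i = α_i − 1, so lab i contributes w_i if α_i > 1, else 0.
α_i > 1 for i ∈ {2, 3}; NE contributions (0, 15, 20, 0), G = 35.

35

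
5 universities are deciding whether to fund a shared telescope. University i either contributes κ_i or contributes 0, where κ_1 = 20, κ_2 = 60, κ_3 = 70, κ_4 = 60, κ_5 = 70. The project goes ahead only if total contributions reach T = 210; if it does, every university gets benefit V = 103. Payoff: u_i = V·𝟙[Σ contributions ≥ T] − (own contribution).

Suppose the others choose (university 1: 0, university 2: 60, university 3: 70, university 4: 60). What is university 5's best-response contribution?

Others' total = 190. Contributing 70 brings total to 260 ≥ 210: gain V − κ_5 = 33.
Best response: 70.

70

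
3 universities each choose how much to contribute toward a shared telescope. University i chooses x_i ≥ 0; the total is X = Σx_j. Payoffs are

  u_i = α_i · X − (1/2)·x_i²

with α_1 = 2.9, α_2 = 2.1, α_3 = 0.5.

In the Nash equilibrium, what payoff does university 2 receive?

University i's FOC: ∂u_i/∂x_i = α_i − x_i = 0, so x_i* = α_i.
NE contributions = (2.9, 2.1, 0.5); X = 5.5.
u_2 = α_2·X − ½·(x_2)² = 2.1·5.5 − ½·2.1² = 9.345.

9.345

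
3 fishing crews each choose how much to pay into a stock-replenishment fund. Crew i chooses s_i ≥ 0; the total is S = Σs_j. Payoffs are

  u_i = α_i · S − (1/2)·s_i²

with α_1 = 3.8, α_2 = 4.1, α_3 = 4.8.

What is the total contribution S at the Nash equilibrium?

12.7

Crew i's FOC: ∂u_i/∂s_i = α_i − s_i = 0, so s_i* = α_i.
NE contributions = (3.8, 4.1, 4.8); S = 12.7.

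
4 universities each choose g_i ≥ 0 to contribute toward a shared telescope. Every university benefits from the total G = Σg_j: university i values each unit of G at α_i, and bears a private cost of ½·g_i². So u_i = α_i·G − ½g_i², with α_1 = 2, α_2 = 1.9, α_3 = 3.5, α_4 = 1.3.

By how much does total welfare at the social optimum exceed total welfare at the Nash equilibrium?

86.465

University i's FOC: ∂u_i/∂g_i = α_i − g_i = 0, so g_i* = α_i.
NE contributions = (2, 1.9, 3.5, 1.3); G = 8.7.
W^NE = (Σα)·G − ½Σα_i² = 8.7² − ½·21.55 = 64.915.
Planner sets g_i = Σα_j = 8.7 for every i, so G^SO = 4·8.7 = 34.8.
W^SO = (Σα)·G^SO − ½·4·(Σα)² = (4/2)·8.7² = 151.38.
Deadweight loss = W^SO − W^NE = 86.465.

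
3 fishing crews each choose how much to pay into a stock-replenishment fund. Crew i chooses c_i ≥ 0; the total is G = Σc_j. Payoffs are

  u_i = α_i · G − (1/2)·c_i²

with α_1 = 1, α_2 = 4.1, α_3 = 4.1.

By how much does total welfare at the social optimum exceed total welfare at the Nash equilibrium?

Crew i's FOC: ∂u_i/∂c_i = α_i − c_i = 0, so c_i* = α_i.
NE contributions = (1, 4.1, 4.1); G = 9.2.
W^NE = (Σα)·G − ½Σα_i² = 9.2² − ½·34.62 = 67.33.
Planner sets c_i = Σα_j = 9.2 for every i, so G^SO = 3·9.2 = 27.6.
W^SO = (Σα)·G^SO − ½·3·(Σα)² = (3/2)·9.2² = 126.96.
Deadweight loss = W^SO − W^NE = 59.63.

59.63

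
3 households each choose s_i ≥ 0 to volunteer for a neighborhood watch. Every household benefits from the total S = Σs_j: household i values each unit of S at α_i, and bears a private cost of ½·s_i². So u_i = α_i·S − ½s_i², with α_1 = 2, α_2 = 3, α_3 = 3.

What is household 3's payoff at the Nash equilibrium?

Household i's FOC: ∂u_i/∂s_i = α_i − s_i = 0, so s_i* = α_i.
NE contributions = (2, 3, 3); S = 8.
u_3 = α_3·S − ½·(s_3)² = 3·8 − ½·3² = 19.5.

19.5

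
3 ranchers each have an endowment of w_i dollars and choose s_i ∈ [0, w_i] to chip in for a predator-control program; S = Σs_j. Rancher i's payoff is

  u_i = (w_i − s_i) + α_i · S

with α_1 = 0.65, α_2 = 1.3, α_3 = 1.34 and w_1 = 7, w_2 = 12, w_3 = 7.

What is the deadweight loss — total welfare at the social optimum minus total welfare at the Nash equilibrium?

16.03

∂u_i/∂s_i = α_i − 1, so rancher i contributes w_i if α_i > 1, else 0.
α_i > 1 for i ∈ {2, 3}; NE contributions (0, 12, 7), S = 19.
W^NE = Σw_i − S^NE + (Σα_i)·S^NE = 26 + 2.29·19 = 69.51.
Planner: ∂(Σu_j)/∂s_i = Σα_j − 1 = 2.29 > 0, so everyone contributes w_i; S^SO = 26, W^SO = 26 + 2.29·26 = 85.54.
Deadweight loss = 16.03.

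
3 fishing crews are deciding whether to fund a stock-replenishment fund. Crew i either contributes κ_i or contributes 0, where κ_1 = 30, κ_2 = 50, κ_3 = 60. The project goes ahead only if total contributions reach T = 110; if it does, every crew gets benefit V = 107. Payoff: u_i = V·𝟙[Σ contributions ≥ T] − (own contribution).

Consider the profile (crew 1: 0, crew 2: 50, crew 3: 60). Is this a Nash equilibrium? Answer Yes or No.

Total = 110 ≥ 110: provided.
Crew 1 (pledges 0, payoff 107): pledging 30 → total 140, payoff 77. No gain.
Crew 2 (pledges 50, payoff 57): dropping to 0 → total 60, payoff 0. No gain.
Crew 3 (pledges 60, payoff 47): dropping to 0 → total 50, payoff 0. No gain.

Yes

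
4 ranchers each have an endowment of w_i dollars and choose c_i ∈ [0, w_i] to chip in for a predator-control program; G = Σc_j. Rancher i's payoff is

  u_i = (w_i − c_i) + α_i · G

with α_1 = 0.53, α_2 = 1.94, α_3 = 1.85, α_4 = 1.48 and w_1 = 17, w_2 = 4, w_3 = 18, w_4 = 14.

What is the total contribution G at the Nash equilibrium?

36

∂u_i/∂c_i = α_i − 1, so rancher i contributes w_i if α_i > 1, else 0.
α_i > 1 for i ∈ {2, 3, 4}; NE contributions (0, 4, 18, 14), G = 36.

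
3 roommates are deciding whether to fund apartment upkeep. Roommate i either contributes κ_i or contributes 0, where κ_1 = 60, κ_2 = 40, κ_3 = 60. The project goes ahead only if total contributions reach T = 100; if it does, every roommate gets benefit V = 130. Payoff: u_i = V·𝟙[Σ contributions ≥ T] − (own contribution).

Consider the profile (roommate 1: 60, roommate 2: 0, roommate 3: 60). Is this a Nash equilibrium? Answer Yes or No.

Total = 120 ≥ 100: provided.
Roommate 1 (pledges 60, payoff 70): dropping to 0 → total 60, payoff 0. No gain.
Roommate 2 (pledges 0, payoff 130): pledging 40 → total 160, payoff 90. No gain.
Roommate 3 (pledges 60, payoff 70): dropping to 0 → total 60, payoff 0. No gain.

Yes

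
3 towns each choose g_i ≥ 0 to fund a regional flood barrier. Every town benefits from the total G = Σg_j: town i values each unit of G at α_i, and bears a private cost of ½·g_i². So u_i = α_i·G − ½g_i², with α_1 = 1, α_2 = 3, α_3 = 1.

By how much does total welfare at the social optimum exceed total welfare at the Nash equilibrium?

Town i's FOC: ∂u_i/∂g_i = α_i − g_i = 0, so g_i* = α_i.
NE contributions = (1, 3, 1); G = 5.
W^NE = (Σα)·G − ½Σα_i² = 5² − ½·11 = 19.5.
Planner sets g_i = Σα_j = 5 for every i, so G^SO = 3·5 = 15.
W^SO = (Σα)·G^SO − ½·3·(Σα)² = (3/2)·5² = 37.5.
Deadweight loss = W^SO − W^NE = 18.

18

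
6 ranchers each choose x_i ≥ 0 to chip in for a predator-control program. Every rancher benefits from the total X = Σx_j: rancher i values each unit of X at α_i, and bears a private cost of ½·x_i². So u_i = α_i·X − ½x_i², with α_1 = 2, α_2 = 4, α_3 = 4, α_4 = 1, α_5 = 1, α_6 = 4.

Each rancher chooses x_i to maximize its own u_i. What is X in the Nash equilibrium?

16

Rancher i's FOC: ∂u_i/∂x_i = α_i − x_i = 0, so x_i* = α_i.
NE contributions = (2, 4, 4, 1, 1, 4); X = 16.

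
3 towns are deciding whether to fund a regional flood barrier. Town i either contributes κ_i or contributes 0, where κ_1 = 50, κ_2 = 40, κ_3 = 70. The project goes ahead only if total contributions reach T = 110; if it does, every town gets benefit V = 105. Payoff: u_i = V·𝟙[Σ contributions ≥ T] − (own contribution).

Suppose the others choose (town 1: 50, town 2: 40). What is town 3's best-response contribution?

Others' total = 90. Contributing 70 brings total to 160 ≥ 110: gain V − κ_3 = 35.
Best response: 70.

70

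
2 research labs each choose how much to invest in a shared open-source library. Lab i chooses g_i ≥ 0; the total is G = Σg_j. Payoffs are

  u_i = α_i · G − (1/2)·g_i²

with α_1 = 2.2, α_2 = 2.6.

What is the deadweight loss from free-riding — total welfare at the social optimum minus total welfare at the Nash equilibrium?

5.8

Lab i's FOC: ∂u_i/∂g_i = α_i − g_i = 0, so g_i* = α_i.
NE contributions = (2.2, 2.6); G = 4.8.
W^NE = (Σα)·G − ½Σα_i² = 4.8² − ½·11.6 = 17.24.
Planner sets g_i = Σα_j = 4.8 for every i, so G^SO = 2·4.8 = 9.6.
W^SO = (Σα)·G^SO − ½·2·(Σα)² = (2/2)·4.8² = 23.04.
Deadweight loss = W^SO − W^NE = 5.8.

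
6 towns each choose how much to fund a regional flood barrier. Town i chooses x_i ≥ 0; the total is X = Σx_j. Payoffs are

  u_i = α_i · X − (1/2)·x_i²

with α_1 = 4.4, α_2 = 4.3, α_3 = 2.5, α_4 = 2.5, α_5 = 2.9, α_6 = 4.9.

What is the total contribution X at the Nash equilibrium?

21.5

Town i's FOC: ∂u_i/∂x_i = α_i − x_i = 0, so x_i* = α_i.
NE contributions = (4.4, 4.3, 2.5, 2.5, 2.9, 4.9); X = 21.5.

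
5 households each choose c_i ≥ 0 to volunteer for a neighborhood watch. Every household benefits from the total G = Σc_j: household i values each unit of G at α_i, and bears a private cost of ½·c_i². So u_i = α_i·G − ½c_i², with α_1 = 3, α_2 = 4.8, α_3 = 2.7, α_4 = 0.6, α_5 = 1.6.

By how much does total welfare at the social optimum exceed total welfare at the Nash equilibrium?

263.06

Household i's FOC: ∂u_i/∂c_i = α_i − c_i = 0, so c_i* = α_i.
NE contributions = (3, 4.8, 2.7, 0.6, 1.6); G = 12.7.
W^NE = (Σα)·G − ½Σα_i² = 12.7² − ½·42.25 = 140.165.
Planner sets c_i = Σα_j = 12.7 for every i, so G^SO = 5·12.7 = 63.5.
W^SO = (Σα)·G^SO − ½·5·(Σα)² = (5/2)·12.7² = 403.225.
Deadweight loss = W^SO − W^NE = 263.06.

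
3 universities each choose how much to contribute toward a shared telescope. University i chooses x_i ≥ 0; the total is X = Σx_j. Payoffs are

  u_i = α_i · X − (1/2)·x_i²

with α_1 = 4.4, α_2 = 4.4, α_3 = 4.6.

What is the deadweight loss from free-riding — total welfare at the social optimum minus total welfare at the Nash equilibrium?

University i's FOC: ∂u_i/∂x_i = α_i − x_i = 0, so x_i* = α_i.
NE contributions = (4.4, 4.4, 4.6); X = 13.4.
W^NE = (Σα)·X − ½Σα_i² = 13.4² − ½·59.88 = 149.62.
Planner sets x_i = Σα_j = 13.4 for every i, so X^SO = 3·13.4 = 40.2.
W^SO = (Σα)·X^SO − ½·3·(Σα)² = (3/2)·13.4² = 269.34.
Deadweight loss = W^SO − W^NE = 119.72.

119.72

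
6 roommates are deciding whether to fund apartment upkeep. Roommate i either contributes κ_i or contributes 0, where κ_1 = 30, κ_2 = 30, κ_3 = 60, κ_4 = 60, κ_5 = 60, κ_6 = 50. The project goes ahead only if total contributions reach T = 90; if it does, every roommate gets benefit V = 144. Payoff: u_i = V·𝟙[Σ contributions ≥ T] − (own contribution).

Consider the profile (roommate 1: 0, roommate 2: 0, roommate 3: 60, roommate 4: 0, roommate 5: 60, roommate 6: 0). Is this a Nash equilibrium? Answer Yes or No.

Total = 120 ≥ 90: provided.
Roommate 1 (pledges 0, payoff 144): pledging 30 → total 150, payoff 114. No gain.
Roommate 2 (pledges 0, payoff 144): pledging 30 → total 150, payoff 114. No gain.
Roommate 3 (pledges 60, payoff 84): dropping to 0 → total 60, payoff 0. No gain.
Roommate 4 (pledges 0, payoff 144): pledging 60 → total 180, payoff 84. No gain.
Roommate 5 (pledges 60, payoff 84): dropping to 0 → total 60, payoff 0. No gain.
Roommate 6 (pledges 0, payoff 144): pledging 50 → total 170, payoff 94. No gain.

Yes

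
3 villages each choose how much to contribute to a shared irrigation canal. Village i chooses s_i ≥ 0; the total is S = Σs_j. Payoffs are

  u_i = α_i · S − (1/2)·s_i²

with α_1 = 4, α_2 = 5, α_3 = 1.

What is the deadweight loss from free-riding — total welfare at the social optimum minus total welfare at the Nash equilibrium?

71

Village i's FOC: ∂u_i/∂s_i = α_i − s_i = 0, so s_i* = α_i.
NE contributions = (4, 5, 1); S = 10.
W^NE = (Σα)·S − ½Σα_i² = 10² − ½·42 = 79.
Planner sets s_i = Σα_j = 10 for every i, so S^SO = 3·10 = 30.
W^SO = (Σα)·S^SO − ½·3·(Σα)² = (3/2)·10² = 150.
Deadweight loss = W^SO − W^NE = 71.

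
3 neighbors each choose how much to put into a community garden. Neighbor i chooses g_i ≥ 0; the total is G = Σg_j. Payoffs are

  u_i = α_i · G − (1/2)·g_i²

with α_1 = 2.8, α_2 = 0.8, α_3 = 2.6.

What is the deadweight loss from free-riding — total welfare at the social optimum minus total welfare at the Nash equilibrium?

Neighbor i's FOC: ∂u_i/∂g_i = α_i − g_i = 0, so g_i* = α_i.
NE contributions = (2.8, 0.8, 2.6); G = 6.2.
W^NE = (Σα)·G − ½Σα_i² = 6.2² − ½·15.24 = 30.82.
Planner sets g_i = Σα_j = 6.2 for every i, so G^SO = 3·6.2 = 18.6.
W^SO = (Σα)·G^SO − ½·3·(Σα)² = (3/2)·6.2² = 57.66.
Deadweight loss = W^SO − W^NE = 26.84.

26.84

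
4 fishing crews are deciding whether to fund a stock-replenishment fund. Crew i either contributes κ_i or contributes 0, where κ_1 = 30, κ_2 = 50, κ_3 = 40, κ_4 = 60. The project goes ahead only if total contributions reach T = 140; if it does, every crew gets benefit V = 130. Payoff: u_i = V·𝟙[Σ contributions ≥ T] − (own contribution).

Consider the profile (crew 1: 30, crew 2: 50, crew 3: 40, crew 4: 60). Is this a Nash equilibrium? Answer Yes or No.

Total = 180 ≥ 140: provided.
Crew 1 (pledges 30, payoff 100): dropping to 0 → total 150, payoff 130. Profitable deviation.

No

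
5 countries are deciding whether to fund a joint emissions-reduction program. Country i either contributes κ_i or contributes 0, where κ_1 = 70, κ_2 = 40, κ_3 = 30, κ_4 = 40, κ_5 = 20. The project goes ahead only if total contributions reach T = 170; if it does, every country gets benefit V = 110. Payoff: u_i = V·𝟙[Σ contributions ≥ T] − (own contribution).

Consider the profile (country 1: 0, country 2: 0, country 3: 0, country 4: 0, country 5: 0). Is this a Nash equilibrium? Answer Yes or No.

Total = 0 < 170: not provided.
Country 1 (pledges 0, payoff 0): pledging 70 → total 70, payoff -70. No gain.
Country 2 (pledges 0, payoff 0): pledging 40 → total 40, payoff -40. No gain.
Country 3 (pledges 0, payoff 0): pledging 30 → total 30, payoff -30. No gain.
Country 4 (pledges 0, payoff 0): pledging 40 → total 40, payoff -40. No gain.
Country 5 (pledges 0, payoff 0): pledging 20 → total 20, payoff -20. No gain.

Yes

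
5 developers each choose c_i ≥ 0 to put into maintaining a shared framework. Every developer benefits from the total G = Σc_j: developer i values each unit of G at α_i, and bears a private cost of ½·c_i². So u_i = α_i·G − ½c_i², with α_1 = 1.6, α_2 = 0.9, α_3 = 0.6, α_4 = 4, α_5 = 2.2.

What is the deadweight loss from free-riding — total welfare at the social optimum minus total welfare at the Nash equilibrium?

Developer i's FOC: ∂u_i/∂c_i = α_i − c_i = 0, so c_i* = α_i.
NE contributions = (1.6, 0.9, 0.6, 4, 2.2); G = 9.3.
W^NE = (Σα)·G − ½Σα_i² = 9.3² − ½·24.57 = 74.205.
Planner sets c_i = Σα_j = 9.3 for every i, so G^SO = 5·9.3 = 46.5.
W^SO = (Σα)·G^SO − ½·5·(Σα)² = (5/2)·9.3² = 216.225.
Deadweight loss = W^SO − W^NE = 142.02.

142.02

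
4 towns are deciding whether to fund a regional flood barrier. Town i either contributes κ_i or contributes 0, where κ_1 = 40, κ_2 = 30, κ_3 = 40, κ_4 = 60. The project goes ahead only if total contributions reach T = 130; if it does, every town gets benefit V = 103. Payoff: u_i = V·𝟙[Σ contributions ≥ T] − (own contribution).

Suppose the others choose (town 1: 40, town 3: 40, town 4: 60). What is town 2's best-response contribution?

Others' total = 140 ≥ 130; contributing adds cost 30 for no extra benefit.
Best response: 0.

0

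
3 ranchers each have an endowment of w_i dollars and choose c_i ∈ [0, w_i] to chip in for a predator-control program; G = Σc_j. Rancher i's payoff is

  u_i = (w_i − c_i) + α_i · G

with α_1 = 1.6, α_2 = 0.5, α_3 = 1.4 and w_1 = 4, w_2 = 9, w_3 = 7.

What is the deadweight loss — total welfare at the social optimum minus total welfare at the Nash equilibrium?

∂u_i/∂c_i = α_i − 1, so rancher i contributes w_i if α_i > 1, else 0.
α_i > 1 for i ∈ {1, 3}; NE contributions (4, 0, 7), G = 11.
W^NE = Σw_i − G^NE + (Σα_i)·G^NE = 20 + 2.5·11 = 47.5.
Planner: ∂(Σu_j)/∂c_i = Σα_j − 1 = 2.5 > 0, so everyone contributes w_i; G^SO = 20, W^SO = 20 + 2.5·20 = 70.
Deadweight loss = 22.5.

22.5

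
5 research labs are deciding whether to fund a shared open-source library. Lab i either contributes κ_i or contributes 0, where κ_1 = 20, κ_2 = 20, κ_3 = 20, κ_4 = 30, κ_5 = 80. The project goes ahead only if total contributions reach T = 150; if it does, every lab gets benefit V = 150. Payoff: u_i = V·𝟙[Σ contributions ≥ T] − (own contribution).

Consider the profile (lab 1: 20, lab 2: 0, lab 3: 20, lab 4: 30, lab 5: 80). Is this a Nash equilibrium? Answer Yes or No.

Total = 150 ≥ 150: provided.
Lab 1 (pledges 20, payoff 130): dropping to 0 → total 130, payoff 0. No gain.
Lab 2 (pledges 0, payoff 150): pledging 20 → total 170, payoff 130. No gain.
Lab 3 (pledges 20, payoff 130): dropping to 0 → total 130, payoff 0. No gain.
Lab 4 (pledges 30, payoff 120): dropping to 0 → total 120, payoff 0. No gain.
Lab 5 (pledges 80, payoff 70): dropping to 0 → total 70, payoff 0. No gain.

Yes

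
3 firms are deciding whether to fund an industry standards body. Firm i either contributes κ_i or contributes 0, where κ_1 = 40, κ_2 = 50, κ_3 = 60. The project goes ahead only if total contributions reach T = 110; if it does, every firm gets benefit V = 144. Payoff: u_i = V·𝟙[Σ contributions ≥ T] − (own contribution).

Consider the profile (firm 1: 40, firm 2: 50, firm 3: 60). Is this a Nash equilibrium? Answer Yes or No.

Total = 150 ≥ 110: provided.
Firm 1 (pledges 40, payoff 104): dropping to 0 → total 110, payoff 144. Profitable deviation.

No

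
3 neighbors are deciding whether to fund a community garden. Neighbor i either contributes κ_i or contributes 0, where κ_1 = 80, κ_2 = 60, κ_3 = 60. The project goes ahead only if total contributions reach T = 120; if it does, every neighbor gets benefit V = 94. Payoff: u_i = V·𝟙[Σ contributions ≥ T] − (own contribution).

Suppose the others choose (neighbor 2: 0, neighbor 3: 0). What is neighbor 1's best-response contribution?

Others' total = 0. Even contributing 80 gives 80 < 120: no benefit either way.
Best response: 0.

0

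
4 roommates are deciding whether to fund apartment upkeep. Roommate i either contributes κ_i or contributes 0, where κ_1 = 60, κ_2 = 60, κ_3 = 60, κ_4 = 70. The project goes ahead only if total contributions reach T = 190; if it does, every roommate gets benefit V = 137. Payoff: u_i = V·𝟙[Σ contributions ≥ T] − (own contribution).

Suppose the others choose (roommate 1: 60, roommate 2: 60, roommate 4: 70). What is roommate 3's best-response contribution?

0

Others' total = 190 ≥ 190; contributing adds cost 60 for no extra benefit.
Best response: 0.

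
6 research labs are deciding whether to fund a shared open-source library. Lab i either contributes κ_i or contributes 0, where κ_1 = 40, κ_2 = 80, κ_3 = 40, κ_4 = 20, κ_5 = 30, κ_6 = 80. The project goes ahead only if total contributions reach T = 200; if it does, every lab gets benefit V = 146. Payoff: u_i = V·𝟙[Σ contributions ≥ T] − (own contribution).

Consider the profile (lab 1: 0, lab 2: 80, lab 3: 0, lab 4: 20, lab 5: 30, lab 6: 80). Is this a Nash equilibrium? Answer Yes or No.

Total = 210 ≥ 200: provided.
Lab 1 (pledges 0, payoff 146): pledging 40 → total 250, payoff 106. No gain.
Lab 2 (pledges 80, payoff 66): dropping to 0 → total 130, payoff 0. No gain.
Lab 3 (pledges 0, payoff 146): pledging 40 → total 250, payoff 106. No gain.
Lab 4 (pledges 20, payoff 126): dropping to 0 → total 190, payoff 0. No gain.
Lab 5 (pledges 30, payoff 116): dropping to 0 → total 180, payoff 0. No gain.
Lab 6 (pledges 80, payoff 66): dropping to 0 → total 130, payoff 0. No gain.

Yes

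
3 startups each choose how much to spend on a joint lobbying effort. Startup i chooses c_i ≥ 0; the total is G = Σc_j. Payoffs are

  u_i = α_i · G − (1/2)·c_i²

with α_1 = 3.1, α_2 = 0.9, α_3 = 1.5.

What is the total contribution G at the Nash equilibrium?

Startup i's FOC: ∂u_i/∂c_i = α_i − c_i = 0, so c_i* = α_i.
NE contributions = (3.1, 0.9, 1.5); G = 5.5.

5.5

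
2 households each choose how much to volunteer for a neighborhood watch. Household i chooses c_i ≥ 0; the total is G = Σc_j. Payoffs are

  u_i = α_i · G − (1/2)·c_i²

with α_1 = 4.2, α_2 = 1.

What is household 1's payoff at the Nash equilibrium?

13.02

Household i's FOC: ∂u_i/∂c_i = α_i − c_i = 0, so c_i* = α_i.
NE contributions = (4.2, 1); G = 5.2.
u_1 = α_1·G − ½·(c_1)² = 4.2·5.2 − ½·4.2² = 13.02.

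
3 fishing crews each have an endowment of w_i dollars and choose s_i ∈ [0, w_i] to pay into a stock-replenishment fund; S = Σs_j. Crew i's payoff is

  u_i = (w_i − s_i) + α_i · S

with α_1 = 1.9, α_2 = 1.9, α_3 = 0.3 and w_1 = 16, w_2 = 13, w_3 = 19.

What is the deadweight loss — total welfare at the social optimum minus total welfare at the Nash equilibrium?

∂u_i/∂s_i = α_i − 1, so crew i contributes w_i if α_i > 1, else 0.
α_i > 1 for i ∈ {1, 2}; NE contributions (16, 13, 0), S = 29.
W^NE = Σw_i − S^NE + (Σα_i)·S^NE = 48 + 3.1·29 = 137.9.
Planner: ∂(Σu_j)/∂s_i = Σα_j − 1 = 3.1 > 0, so everyone contributes w_i; S^SO = 48, W^SO = 48 + 3.1·48 = 196.8.
Deadweight loss = 58.9.

58.9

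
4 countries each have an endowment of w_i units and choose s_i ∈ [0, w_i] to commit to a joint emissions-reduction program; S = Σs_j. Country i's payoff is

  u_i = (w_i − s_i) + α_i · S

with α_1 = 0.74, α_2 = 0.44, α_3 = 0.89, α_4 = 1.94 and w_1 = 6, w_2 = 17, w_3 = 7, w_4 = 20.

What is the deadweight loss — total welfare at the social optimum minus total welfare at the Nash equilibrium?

90.3

∂u_i/∂s_i = α_i − 1, so country i contributes w_i if α_i > 1, else 0.
α_i > 1 for i ∈ {4}; NE contributions (0, 0, 0, 20), S = 20.
W^NE = Σw_i − S^NE + (Σα_i)·S^NE = 50 + 3.01·20 = 110.2.
Planner: ∂(Σu_j)/∂s_i = Σα_j − 1 = 3.01 > 0, so everyone contributes w_i; S^SO = 50, W^SO = 50 + 3.01·50 = 200.5.
Deadweight loss = 90.3.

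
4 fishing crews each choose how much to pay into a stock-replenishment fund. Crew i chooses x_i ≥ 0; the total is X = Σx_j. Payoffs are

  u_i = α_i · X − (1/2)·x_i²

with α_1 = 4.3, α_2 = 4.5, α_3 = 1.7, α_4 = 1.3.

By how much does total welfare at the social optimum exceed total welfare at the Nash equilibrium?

Crew i's FOC: ∂u_i/∂x_i = α_i − x_i = 0, so x_i* = α_i.
NE contributions = (4.3, 4.5, 1.7, 1.3); X = 11.8.
W^NE = (Σα)·X − ½Σα_i² = 11.8² − ½·43.32 = 117.58.
Planner sets x_i = Σα_j = 11.8 for every i, so X^SO = 4·11.8 = 47.2.
W^SO = (Σα)·X^SO − ½·4·(Σα)² = (4/2)·11.8² = 278.48.
Deadweight loss = W^SO − W^NE = 160.9.

160.9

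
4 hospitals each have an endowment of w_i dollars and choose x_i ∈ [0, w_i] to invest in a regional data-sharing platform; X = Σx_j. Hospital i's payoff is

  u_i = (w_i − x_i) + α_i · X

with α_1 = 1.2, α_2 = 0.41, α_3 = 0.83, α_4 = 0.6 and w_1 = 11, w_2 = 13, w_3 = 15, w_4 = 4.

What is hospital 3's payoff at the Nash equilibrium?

∂u_i/∂x_i = α_i − 1, so hospital i contributes w_i if α_i > 1, else 0.
α_i > 1 for i ∈ {1}; NE contributions (11, 0, 0, 0), X = 11.
u_3 = (15 − 0) + 0.83·11 = 24.13.

24.13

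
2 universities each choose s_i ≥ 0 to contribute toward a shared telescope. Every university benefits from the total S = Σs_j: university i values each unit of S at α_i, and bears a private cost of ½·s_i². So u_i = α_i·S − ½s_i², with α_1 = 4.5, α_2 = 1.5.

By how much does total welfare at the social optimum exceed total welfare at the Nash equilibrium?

11.25

University i's FOC: ∂u_i/∂s_i = α_i − s_i = 0, so s_i* = α_i.
NE contributions = (4.5, 1.5); S = 6.
W^NE = (Σα)·S − ½Σα_i² = 6² − ½·22.5 = 24.75.
Planner sets s_i = Σα_j = 6 for every i, so S^SO = 2·6 = 12.
W^SO = (Σα)·S^SO − ½·2·(Σα)² = (2/2)·6² = 36.
Deadweight loss = W^SO − W^NE = 11.25.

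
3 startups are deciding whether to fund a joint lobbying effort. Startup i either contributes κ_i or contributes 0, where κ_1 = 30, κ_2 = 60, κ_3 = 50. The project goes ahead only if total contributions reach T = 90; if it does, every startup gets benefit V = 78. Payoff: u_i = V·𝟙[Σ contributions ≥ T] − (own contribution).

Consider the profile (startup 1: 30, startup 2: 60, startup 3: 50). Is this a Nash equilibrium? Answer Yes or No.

No

Total = 140 ≥ 90: provided.
Startup 1 (pledges 30, payoff 48): dropping to 0 → total 110, payoff 78. Profitable deviation.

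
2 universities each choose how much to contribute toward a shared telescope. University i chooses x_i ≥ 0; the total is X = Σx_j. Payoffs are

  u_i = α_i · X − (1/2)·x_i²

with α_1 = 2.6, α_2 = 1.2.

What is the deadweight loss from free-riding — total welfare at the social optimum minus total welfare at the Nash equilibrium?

University i's FOC: ∂u_i/∂x_i = α_i − x_i = 0, so x_i* = α_i.
NE contributions = (2.6, 1.2); X = 3.8.
W^NE = (Σα)·X − ½Σα_i² = 3.8² − ½·8.2 = 10.34.
Planner sets x_i = Σα_j = 3.8 for every i, so X^SO = 2·3.8 = 7.6.
W^SO = (Σα)·X^SO − ½·2·(Σα)² = (2/2)·3.8² = 14.44.
Deadweight loss = W^SO − W^NE = 4.1.

4.1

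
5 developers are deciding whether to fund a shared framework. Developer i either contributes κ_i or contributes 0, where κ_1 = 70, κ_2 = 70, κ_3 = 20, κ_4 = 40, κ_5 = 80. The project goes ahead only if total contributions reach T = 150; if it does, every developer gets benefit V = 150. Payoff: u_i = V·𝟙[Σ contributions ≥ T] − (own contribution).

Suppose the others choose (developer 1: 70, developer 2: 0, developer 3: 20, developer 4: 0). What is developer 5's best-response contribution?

80

Others' total = 90. Contributing 80 brings total to 170 ≥ 150: gain V − κ_5 = 70.
Best response: 80.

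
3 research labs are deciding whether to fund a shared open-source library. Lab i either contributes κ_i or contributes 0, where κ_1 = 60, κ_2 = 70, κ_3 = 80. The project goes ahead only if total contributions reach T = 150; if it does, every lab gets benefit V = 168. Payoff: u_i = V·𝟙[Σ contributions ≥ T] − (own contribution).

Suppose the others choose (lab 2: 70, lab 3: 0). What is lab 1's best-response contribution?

0

Others' total = 70. Even contributing 60 gives 130 < 150: no benefit either way.
Best response: 0.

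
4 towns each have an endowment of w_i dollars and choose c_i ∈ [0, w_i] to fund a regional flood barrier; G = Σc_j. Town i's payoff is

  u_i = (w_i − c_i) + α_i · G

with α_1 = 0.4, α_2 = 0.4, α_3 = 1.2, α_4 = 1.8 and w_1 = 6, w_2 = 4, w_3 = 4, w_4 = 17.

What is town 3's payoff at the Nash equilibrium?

25.2

∂u_i/∂c_i = α_i − 1, so town i contributes w_i if α_i > 1, else 0.
α_i > 1 for i ∈ {3, 4}; NE contributions (0, 0, 4, 17), G = 21.
u_3 = (4 − 4) + 1.2·21 = 25.2.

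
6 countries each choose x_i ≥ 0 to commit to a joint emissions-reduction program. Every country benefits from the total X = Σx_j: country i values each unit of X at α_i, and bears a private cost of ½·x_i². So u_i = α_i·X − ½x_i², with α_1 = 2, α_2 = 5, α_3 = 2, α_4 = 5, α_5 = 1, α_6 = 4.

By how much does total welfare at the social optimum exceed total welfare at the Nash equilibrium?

Country i's FOC: ∂u_i/∂x_i = α_i − x_i = 0, so x_i* = α_i.
NE contributions = (2, 5, 2, 5, 1, 4); X = 19.
W^NE = (Σα)·X − ½Σα_i² = 19² − ½·75 = 323.5.
Planner sets x_i = Σα_j = 19 for every i, so X^SO = 6·19 = 114.
W^SO = (Σα)·X^SO − ½·6·(Σα)² = (6/2)·19² = 1083.
Deadweight loss = W^SO − W^NE = 759.5.

759.5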